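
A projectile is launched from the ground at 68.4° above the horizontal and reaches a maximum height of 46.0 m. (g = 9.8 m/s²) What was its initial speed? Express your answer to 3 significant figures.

At maximum height v_y = 0, so (v₀ sin θ)² = 2 g H.
v₀ sin 68.4° = √(2 × 9.8 × 46.0) = 30.03 m/s.
v₀ = 30.03 / sin 68.4° = 30.03 / 0.9298 = 32.3 m/s.

32.3 m/s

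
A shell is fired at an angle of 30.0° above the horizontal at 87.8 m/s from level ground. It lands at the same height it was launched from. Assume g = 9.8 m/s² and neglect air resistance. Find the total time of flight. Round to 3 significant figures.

Vertical component: v_y = 87.8 sin 30.0° = 43.90 m/s.
For a projectile landing at launch height, time of flight is t = 2 v_y / g = 2 × 43.90 / 9.8 = 8.96 s.

8.96 s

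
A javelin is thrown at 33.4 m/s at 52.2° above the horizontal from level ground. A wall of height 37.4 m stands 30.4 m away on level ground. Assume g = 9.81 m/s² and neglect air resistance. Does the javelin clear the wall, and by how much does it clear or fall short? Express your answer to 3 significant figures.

No — it falls 9.03 m short of clearing the wall.

v_x = 33.4 cos 52.2° = 20.47 m/s; v_y0 = 33.4 sin 52.2° = 26.39 m/s.
Time to reach the wall: t = 30.4 / 20.47 = 1.485 s.
Height at that point: y = 26.39×1.485 − 4.905×1.485² = 28.37 m.
That is 37.4 − 28.37 = 9.03 m below the top of the wall, so the javelin does not clear it.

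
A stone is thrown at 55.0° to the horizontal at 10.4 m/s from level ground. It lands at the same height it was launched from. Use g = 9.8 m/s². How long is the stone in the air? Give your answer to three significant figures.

Vertical component: v_y = 10.4 sin 55.0° = 8.519 m/s.
For a projectile landing at launch height, time of flight is t = 2 v_y / g = 2 × 8.519 / 9.8 = 1.74 s.

1.74 s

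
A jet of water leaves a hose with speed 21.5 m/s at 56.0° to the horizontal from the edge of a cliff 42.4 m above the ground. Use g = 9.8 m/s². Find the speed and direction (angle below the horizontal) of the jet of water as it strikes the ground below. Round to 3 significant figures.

v_x = 21.5 cos 56.0° = 12.02 m/s (constant).
|v_y| at impact = √((17.82)² + 2×9.8×42.4) = 33.89 m/s.
Speed = √(12.02² + 33.89²) = 36.0 m/s; angle = arctan(33.89/12.02) = 70.5° below horizontal.

36.0 m/s at 70.5° below the horizontal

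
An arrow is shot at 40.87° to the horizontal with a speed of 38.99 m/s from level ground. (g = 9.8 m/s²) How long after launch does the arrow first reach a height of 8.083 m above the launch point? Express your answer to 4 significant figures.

v_y0 = 38.99 sin 40.87° = 25.513 m/s.
Set y = v_y0 t − ½ g t² = 8.083: 4.900 t² − 25.513 t + 8.083 = 0.
t = [25.513 ± √(650.91 − 158.43)] / 9.8 = (25.513 ± 22.192) / 9.8, giving t = 0.3389 s or t = 4.868 s.
The arrow is on the way up at the first time, so t = 0.3389 s.

0.3389 s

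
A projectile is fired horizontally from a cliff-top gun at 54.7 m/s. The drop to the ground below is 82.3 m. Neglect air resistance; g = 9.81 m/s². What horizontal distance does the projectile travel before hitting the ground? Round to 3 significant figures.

224 m

Initial vertical velocity is zero, so the fall time comes from h = ½ g t²: t = √(2 × 82.3 / 9.81) = 4.096 s.
Horizontal motion is uniform at 54.7 m/s, so x = 54.7 × 4.096 = 224 m.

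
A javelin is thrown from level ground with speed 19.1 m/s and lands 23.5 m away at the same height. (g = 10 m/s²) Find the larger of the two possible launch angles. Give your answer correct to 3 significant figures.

Level-ground range: R = v₀² sin(2θ)/g ⇒ sin 2θ = R g / v₀² = 23.5×10/19.1² = 0.6442.
2θ = arcsin(0.6442) = 40.11° or 180° − 40.11° = 139.89°.
So θ = 20.1° or θ = 69.9°.

69.9°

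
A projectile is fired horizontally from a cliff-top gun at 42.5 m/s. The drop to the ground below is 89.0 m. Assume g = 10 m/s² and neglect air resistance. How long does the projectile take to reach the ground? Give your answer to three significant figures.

The horizontal speed doesn't affect the fall. With v_y0 = 0, h = ½ g t².
t = √(2 × 89.0 / 10) = √17.80 = 4.22 s.

4.22 s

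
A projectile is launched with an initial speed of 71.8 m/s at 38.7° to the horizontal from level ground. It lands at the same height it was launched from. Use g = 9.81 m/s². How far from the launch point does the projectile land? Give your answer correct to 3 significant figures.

513 m

For level ground, R = v₀² sin(2θ) / g.
sin(2 × 38.7°) = sin 77.40° = 0.9759.
R = (71.8)² × 0.9759 / 9.81 = 513 m.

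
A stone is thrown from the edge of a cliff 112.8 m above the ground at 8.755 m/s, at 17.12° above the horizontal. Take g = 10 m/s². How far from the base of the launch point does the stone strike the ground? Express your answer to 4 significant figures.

41.96 m

Components: v_x = 8.755 cos 17.12° = 8.3671 m/s, v_y = 8.755 sin 17.12° = 2.5772 m/s.
Vertical: 0 = 112.8 + 2.5772 t − ½(10) t² ⇒ 5.000 t² − 2.5772 t − 112.8 = 0.
t = [2.5772 + √(6.6420 + 2256.0)] / 10.00 = 5.0144 s.
Horizontal: R = v_x · t = 8.3671 × 5.0144 = 41.96 m.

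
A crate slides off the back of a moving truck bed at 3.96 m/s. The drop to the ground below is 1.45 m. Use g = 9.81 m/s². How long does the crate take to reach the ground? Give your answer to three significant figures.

The horizontal speed doesn't affect the fall. With v_y0 = 0, h = ½ g t².
t = √(2 × 1.45 / 9.81) = √0.2956 = 0.544 s.

0.544 s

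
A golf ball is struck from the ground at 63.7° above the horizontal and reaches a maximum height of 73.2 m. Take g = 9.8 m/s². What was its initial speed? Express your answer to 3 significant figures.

42.3 m/s

At maximum height v_y = 0, so (v₀ sin θ)² = 2 g H.
v₀ sin 63.7° = √(2 × 9.8 × 73.2) = 37.88 m/s.
v₀ = 37.88 / sin 63.7° = 37.88 / 0.8965 = 42.3 m/s.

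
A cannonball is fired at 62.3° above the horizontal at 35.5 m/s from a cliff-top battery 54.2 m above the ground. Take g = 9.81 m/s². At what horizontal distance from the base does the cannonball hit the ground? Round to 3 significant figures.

129 m

Components: v_x = 35.5 cos 62.3° = 16.50 m/s, v_y = 35.5 sin 62.3° = 31.43 m/s.
Vertical: 0 = 54.2 + 31.43 t − ½(9.81) t² ⇒ 4.905 t² − 31.43 t − 54.2 = 0.
t = [31.43 + √(987.8 + 1063)] / 9.810 = 7.820 s.
Horizontal: R = v_x · t = 16.50 × 7.820 = 129 m.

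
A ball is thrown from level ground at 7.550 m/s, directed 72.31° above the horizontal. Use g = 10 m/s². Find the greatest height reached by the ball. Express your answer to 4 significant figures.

2.587 m

Vertical component of launch velocity: v_y = 7.550 sin 72.31° = 7.1930 m/s.
At the highest point the vertical velocity is zero, so v_y² = 2 g h_max.
h_max = (7.1930)² / (2 × 10) = 51.739 / 20.00 = 2.587 m.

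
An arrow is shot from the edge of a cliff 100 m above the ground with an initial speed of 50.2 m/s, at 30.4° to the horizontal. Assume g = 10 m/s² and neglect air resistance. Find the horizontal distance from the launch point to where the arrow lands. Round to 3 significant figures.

Components: v_x = 50.2 cos 30.4° = 43.30 m/s, v_y = 50.2 sin 30.4° = 25.40 m/s.
Vertical: 0 = 100 + 25.40 t − ½(10) t² ⇒ 5.000 t² − 25.40 t − 100 = 0.
t = [25.40 + √(645.2 + 2000)] / 10.00 = 7.683 s.
Horizontal: R = v_x · t = 43.30 × 7.683 = 333 m.

333 m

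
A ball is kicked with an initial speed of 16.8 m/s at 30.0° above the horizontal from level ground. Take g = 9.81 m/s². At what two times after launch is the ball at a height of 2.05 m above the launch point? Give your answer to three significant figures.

v_y0 = 16.8 sin 30.0° = 8.400 m/s.
Set y = v_y0 t − ½ g t² = 2.05: 4.905 t² − 8.400 t + 2.05 = 0.
t = [8.400 ± √(70.56 − 40.22)] / 9.81 = (8.400 ± 5.508) / 9.81, giving t = 0.295 s or t = 1.42 s.
So the ball is at 2.05 m at t = 0.295 s (rising) and t = 1.42 s (falling).

0.295 s and 1.42 s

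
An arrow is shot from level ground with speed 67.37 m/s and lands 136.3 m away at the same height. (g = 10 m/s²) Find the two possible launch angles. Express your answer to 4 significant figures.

Level-ground range: R = v₀² sin(2θ)/g ⇒ sin 2θ = R g / v₀² = 136.3×10/67.37² = 0.3003.
2θ = arcsin(0.3003) = 17.476° or 180° − 17.476° = 162.524°.
So θ = 8.738° or θ = 81.26°.

8.738° and 81.26°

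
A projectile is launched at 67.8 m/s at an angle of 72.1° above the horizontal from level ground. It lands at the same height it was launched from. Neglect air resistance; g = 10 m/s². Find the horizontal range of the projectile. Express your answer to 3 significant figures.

For level ground, R = v₀² sin(2θ) / g.
sin(2 × 72.1°) = sin 144.2° = 0.5850.
R = (67.8)² × 0.5850 / 10 = 269 m.

269 m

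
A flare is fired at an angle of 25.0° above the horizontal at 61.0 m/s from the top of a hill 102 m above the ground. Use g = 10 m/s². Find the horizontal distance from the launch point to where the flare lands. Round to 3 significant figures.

Components: v_x = 61.0 cos 25.0° = 55.28 m/s, v_y = 61.0 sin 25.0° = 25.78 m/s.
Vertical: 0 = 102 + 25.78 t − ½(10) t² ⇒ 5.000 t² − 25.78 t − 102 = 0.
t = [25.78 + √(664.6 + 2040)] / 10.00 = 7.779 s.
Horizontal: R = v_x · t = 55.28 × 7.779 = 430 m.

430 m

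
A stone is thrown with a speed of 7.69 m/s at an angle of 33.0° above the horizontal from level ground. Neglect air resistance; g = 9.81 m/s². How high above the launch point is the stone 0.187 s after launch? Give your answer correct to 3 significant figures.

0.612 m

v_y0 = 7.69 sin 33.0° = 4.188 m/s.
y(t) = v_y0 t − ½ g t² = 4.188×0.187 − 4.905×0.187² = 0.612 m.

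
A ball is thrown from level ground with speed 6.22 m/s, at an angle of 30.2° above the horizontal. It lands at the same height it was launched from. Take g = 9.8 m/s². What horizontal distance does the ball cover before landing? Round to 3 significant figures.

3.43 m

For level ground, R = v₀² sin(2θ) / g.
sin(2 × 30.2°) = sin 60.40° = 0.8695.
R = (6.22)² × 0.8695 / 9.8 = 3.43 m.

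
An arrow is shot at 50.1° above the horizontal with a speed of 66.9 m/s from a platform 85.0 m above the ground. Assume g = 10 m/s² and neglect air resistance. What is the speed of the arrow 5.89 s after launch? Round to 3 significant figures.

v_x = 66.9 cos 50.1° = 42.91 m/s (constant).
v_y(t) = 66.9 sin 50.1° − g t = 51.32 − 10 × 5.89 = -7.580 m/s.
Speed = √(v_x² + v_y²) = √(1841 + 57.46) = 43.6 m/s.

43.6 m/s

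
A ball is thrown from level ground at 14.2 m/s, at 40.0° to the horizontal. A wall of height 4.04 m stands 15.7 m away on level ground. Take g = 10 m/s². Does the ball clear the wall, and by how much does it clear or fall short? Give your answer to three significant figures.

No — it falls 1.28 m short of clearing the wall.

v_x = 14.2 cos 40.0° = 10.88 m/s; v_y0 = 14.2 sin 40.0° = 9.128 m/s.
Time to reach the wall: t = 15.7 / 10.88 = 1.443 s.
Height at that point: y = 9.128×1.443 − 5.000×1.443² = 2.760 m.
That is 4.04 − 2.760 = 1.28 m below the top of the wall, so the ball does not clear it.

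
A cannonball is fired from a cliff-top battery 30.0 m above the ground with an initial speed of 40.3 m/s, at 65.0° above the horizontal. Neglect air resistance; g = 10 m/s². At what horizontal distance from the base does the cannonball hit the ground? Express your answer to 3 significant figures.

Components: v_x = 40.3 cos 65.0° = 17.03 m/s, v_y = 40.3 sin 65.0° = 36.52 m/s.
Vertical: 0 = 30.0 + 36.52 t − ½(10) t² ⇒ 5.000 t² − 36.52 t − 30.0 = 0.
t = [36.52 + √(1334 + 600.0)] / 10.00 = 8.050 s.
Horizontal: R = v_x · t = 17.03 × 8.050 = 137 m.

137 m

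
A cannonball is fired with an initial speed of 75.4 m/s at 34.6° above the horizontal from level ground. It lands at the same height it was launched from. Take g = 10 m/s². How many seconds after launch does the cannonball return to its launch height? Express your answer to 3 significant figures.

8.56 s

Vertical component: v_y = 75.4 sin 34.6° = 42.82 m/s.
For a projectile landing at launch height, time of flight is t = 2 v_y / g = 2 × 42.82 / 10 = 8.56 s.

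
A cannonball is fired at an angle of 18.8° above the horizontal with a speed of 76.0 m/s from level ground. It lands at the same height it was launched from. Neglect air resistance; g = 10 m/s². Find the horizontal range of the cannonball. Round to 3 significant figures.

352 m

For level ground, R = v₀² sin(2θ) / g.
sin(2 × 18.8°) = sin 37.60° = 0.6101.
R = (76.0)² × 0.6101 / 10 = 352 m.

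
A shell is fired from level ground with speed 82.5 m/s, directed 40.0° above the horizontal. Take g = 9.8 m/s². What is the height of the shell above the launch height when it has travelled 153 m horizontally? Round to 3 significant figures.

99.7 m

v_x = 82.5 cos 40.0° = 63.20 m/s, v_y0 = 82.5 sin 40.0° = 53.03 m/s.
Time to reach x = 153 m: t = x / v_x = 153 / 63.20 = 2.421 s.
y = v_y0 t − ½ g t² = 53.03×2.421 − 4.900×2.421² = 99.7 m.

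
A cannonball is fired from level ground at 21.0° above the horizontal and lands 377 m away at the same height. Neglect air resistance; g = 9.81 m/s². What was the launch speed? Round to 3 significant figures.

74.3 m/s

On level ground, R = v₀² sin(2θ) / g, so v₀ = √(R g / sin 2θ).
sin(2 × 21.0°) = 0.6691.
v₀ = √(377 × 9.81 / 0.6691) = √5527 = 74.3 m/s.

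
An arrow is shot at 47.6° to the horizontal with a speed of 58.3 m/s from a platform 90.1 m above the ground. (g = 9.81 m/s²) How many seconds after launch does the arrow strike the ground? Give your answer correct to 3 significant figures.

10.5 s

Vertical component: v_y = 58.3 sin 47.6° = 43.05 m/s.
Taking up as positive with launch at y = 90.1 m, landing at y = 0: 0 = 90.1 + 43.05 t − ½(9.81) t².
Solving 4.905 t² − 43.05 t − 90.1 = 0 gives t = [43.05 + √(43.05² + 4·4.905·90.1)] / 9.810 = 10.5 s.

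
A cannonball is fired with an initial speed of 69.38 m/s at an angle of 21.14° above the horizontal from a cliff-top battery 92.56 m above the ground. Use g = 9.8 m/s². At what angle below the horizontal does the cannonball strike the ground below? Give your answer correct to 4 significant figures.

37.36°

v_x = 69.38 cos 21.14° = 64.711 m/s.
At impact |v_y| = √(v_y0² + 2 g h) = √(25.022² + 2×9.8×92.56) = 49.399 m/s.
Angle below horizontal = arctan(|v_y| / v_x) = arctan(49.399 / 64.711) = 37.36°.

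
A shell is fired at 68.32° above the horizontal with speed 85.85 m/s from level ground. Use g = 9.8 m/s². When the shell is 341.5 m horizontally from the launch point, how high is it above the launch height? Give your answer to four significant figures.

v_x = 85.85 cos 68.32° = 31.715 m/s, v_y0 = 85.85 sin 68.32° = 79.777 m/s.
Time to reach x = 341.5 m: t = x / v_x = 341.5 / 31.715 = 10.768 s.
y = v_y0 t − ½ g t² = 79.777×10.768 − 4.900×10.768² = 290.9 m.

290.9 m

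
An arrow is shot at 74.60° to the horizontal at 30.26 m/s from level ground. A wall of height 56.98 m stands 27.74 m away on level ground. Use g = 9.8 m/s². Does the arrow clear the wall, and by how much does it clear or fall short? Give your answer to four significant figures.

No — it falls 14.66 m short of clearing the wall.

v_x = 30.26 cos 74.60° = 8.0357 m/s; v_y0 = 30.26 sin 74.60° = 29.174 m/s.
Time to reach the wall: t = 27.74 / 8.0357 = 3.4521 s.
Height at that point: y = 29.174×3.4521 − 4.900×3.4521² = 42.318 m.
That is 56.98 − 42.318 = 14.66 m below the top of the wall, so the arrow does not clear it.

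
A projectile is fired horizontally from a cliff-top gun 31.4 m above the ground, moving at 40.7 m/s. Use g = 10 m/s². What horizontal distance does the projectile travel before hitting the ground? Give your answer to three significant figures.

102 m

Initial vertical velocity is zero, so the fall time comes from h = ½ g t²: t = √(2 × 31.4 / 10) = 2.506 s.
Horizontal motion is uniform at 40.7 m/s, so x = 40.7 × 2.506 = 102 m.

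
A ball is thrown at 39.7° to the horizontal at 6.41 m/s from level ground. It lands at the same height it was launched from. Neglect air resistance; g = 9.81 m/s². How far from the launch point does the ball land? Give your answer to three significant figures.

4.12 m

For level ground, R = v₀² sin(2θ) / g.
sin(2 × 39.7°) = sin 79.40° = 0.9829.
R = (6.41)² × 0.9829 / 9.81 = 4.12 m.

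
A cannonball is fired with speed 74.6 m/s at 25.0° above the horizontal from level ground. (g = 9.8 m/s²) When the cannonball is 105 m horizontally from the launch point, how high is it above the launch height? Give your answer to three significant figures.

37.1 m

v_x = 74.6 cos 25.0° = 67.61 m/s, v_y0 = 74.6 sin 25.0° = 31.53 m/s.
Time to reach x = 105 m: t = x / v_x = 105 / 67.61 = 1.553 s.
y = v_y0 t − ½ g t² = 31.53×1.553 − 4.900×1.553² = 37.1 m.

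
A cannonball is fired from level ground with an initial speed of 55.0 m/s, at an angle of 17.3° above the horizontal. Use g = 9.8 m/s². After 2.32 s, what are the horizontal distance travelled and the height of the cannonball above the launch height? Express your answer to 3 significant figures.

x = 122 m, y = 11.6 m

v_x = 55.0 cos 17.3° = 52.51 m/s; v_y0 = 55.0 sin 17.3° = 16.36 m/s.
x = v_x t = 52.51 × 2.32 = 122 m.
y = v_y0 t − ½ g t² = 16.36×2.32 − 4.900×2.32² = 11.6 m.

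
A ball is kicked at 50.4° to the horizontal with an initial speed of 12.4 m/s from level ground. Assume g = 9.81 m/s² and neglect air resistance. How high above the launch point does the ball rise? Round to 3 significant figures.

Vertical component of launch velocity: v_y = 12.4 sin 50.4° = 9.554 m/s.
At the highest point the vertical velocity is zero, so v_y² = 2 g h_max.
h_max = (9.554)² / (2 × 9.81) = 91.28 / 19.62 = 4.65 m.

4.65 m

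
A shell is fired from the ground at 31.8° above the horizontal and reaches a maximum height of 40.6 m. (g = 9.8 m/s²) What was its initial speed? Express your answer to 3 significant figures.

53.5 m/s

At maximum height v_y = 0, so (v₀ sin θ)² = 2 g H.
v₀ sin 31.8° = √(2 × 9.8 × 40.6) = 28.21 m/s.
v₀ = 28.21 / sin 31.8° = 28.21 / 0.5270 = 53.5 m/s.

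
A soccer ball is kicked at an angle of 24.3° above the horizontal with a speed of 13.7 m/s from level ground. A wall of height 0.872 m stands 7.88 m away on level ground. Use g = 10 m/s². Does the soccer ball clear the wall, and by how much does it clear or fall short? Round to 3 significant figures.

Yes — it clears the wall by 0.695 m.

v_x = 13.7 cos 24.3° = 12.49 m/s; v_y0 = 13.7 sin 24.3° = 5.638 m/s.
Time to reach the wall: t = 7.88 / 12.49 = 0.6309 s.
Height at that point: y = 5.638×0.6309 − 5.000×0.6309² = 1.567 m.
That is 1.567 − 0.872 = 0.695 m above the top of the wall, so the soccer ball clears it.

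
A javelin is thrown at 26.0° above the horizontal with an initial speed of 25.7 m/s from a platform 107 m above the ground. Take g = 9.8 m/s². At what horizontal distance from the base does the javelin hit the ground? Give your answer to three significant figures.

Components: v_x = 25.7 cos 26.0° = 23.10 m/s, v_y = 25.7 sin 26.0° = 11.27 m/s.
Vertical: 0 = 107 + 11.27 t − ½(9.8) t² ⇒ 4.900 t² − 11.27 t − 107 = 0.
t = [11.27 + √(127.0 + 2097)] / 9.800 = 5.962 s.
Horizontal: R = v_x · t = 23.10 × 5.962 = 138 m.

138 m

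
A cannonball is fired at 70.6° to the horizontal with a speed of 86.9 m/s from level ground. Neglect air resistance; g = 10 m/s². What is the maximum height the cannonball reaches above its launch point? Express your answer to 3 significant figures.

Vertical component of launch velocity: v_y = 86.9 sin 70.6° = 81.97 m/s.
At the highest point the vertical velocity is zero, so v_y² = 2 g h_max.
h_max = (81.97)² / (2 × 10) = 6719 / 20.00 = 336 m.

336 m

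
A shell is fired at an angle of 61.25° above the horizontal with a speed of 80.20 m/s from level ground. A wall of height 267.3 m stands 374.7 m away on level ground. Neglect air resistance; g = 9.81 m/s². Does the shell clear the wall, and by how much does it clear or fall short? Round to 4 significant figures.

v_x = 80.20 cos 61.25° = 38.575 m/s; v_y0 = 80.20 sin 61.25° = 70.313 m/s.
Time to reach the wall: t = 374.7 / 38.575 = 9.7135 s.
Height at that point: y = 70.313×9.7135 − 4.905×9.7135² = 220.19 m.
That is 267.3 − 220.19 = 47.11 m below the top of the wall, so the shell does not clear it.

No — it falls 47.11 m short of clearing the wall.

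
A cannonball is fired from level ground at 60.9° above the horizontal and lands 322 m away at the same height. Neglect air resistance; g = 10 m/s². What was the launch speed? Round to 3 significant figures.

61.6 m/s

On level ground, R = v₀² sin(2θ) / g, so v₀ = √(R g / sin 2θ).
sin(2 × 60.9°) = 0.8499.
v₀ = √(322 × 10 / 0.8499) = √3789 = 61.6 m/s.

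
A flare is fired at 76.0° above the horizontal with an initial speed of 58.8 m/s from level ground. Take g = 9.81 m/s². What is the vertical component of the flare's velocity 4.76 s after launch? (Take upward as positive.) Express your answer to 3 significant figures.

10.4 m/s

Initial vertical component: v_y0 = 58.8 sin 76.0° = 57.05 m/s.
v_y(t) = v_y0 − g t = 57.05 − 9.81 × 4.76 = 10.4 m/s.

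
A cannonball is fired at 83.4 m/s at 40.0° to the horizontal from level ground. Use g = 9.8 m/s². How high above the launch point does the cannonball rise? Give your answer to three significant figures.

147 m

Vertical component of launch velocity: v_y = 83.4 sin 40.0° = 53.61 m/s.
At the highest point the vertical velocity is zero, so v_y² = 2 g h_max.
h_max = (53.61)² / (2 × 9.8) = 2874 / 19.60 = 147 m.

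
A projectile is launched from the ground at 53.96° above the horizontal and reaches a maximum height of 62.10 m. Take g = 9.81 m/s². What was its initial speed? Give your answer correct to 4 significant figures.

At maximum height v_y = 0, so (v₀ sin θ)² = 2 g H.
v₀ sin 53.96° = √(2 × 9.81 × 62.10) = 34.906 m/s.
v₀ = 34.906 / sin 53.96° = 34.906 / 0.8086 = 43.17 m/s.

43.17 m/s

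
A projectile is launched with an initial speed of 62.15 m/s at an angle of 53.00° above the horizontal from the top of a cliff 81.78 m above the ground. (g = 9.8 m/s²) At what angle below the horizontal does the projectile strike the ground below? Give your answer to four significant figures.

59.61°

v_x = 62.15 cos 53.00° = 37.403 m/s.
At impact |v_y| = √(v_y0² + 2 g h) = √(49.635² + 2×9.8×81.78) = 63.769 m/s.
Angle below horizontal = arctan(|v_y| / v_x) = arctan(63.769 / 37.403) = 59.61°.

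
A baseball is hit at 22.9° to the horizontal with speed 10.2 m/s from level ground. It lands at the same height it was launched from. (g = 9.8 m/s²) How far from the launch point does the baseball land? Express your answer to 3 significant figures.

7.61 m

For level ground, R = v₀² sin(2θ) / g.
sin(2 × 22.9°) = sin 45.80° = 0.7169.
R = (10.2)² × 0.7169 / 9.8 = 7.61 m.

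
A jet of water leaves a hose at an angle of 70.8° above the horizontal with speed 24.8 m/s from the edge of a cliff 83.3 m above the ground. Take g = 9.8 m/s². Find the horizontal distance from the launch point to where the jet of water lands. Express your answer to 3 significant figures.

Components: v_x = 24.8 cos 70.8° = 8.156 m/s, v_y = 24.8 sin 70.8° = 23.42 m/s.
Vertical: 0 = 83.3 + 23.42 t − ½(9.8) t² ⇒ 4.900 t² − 23.42 t − 83.3 = 0.
t = [23.42 + √(548.5 + 1633)] / 9.800 = 7.156 s.
Horizontal: R = v_x · t = 8.156 × 7.156 = 58.4 m.

58.4 m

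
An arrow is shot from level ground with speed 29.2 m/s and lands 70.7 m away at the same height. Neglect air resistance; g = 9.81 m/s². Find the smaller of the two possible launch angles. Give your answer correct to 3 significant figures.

27.2°

Level-ground range: R = v₀² sin(2θ)/g ⇒ sin 2θ = R g / v₀² = 70.7×9.81/29.2² = 0.8134.
2θ = arcsin(0.8134) = 54.43° or 180° − 54.43° = 125.57°.
So θ = 27.2° or θ = 62.8°.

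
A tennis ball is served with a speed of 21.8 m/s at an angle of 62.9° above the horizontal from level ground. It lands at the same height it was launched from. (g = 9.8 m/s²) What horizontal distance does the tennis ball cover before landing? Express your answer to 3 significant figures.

39.3 m

For level ground, R = v₀² sin(2θ) / g.
sin(2 × 62.9°) = sin 125.8° = 0.8111.
R = (21.8)² × 0.8111 / 9.8 = 39.3 m.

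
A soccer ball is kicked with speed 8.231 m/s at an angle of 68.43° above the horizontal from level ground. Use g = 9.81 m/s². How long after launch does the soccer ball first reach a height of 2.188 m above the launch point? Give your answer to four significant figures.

0.3768 s

v_y0 = 8.231 sin 68.43° = 7.6546 m/s.
Set y = v_y0 t − ½ g t² = 2.188: 4.905 t² − 7.6546 t + 2.188 = 0.
t = [7.6546 ± √(58.593 − 42.929)] / 9.81 = (7.6546 ± 3.9578) / 9.81, giving t = 0.3768 s or t = 1.184 s.
The soccer ball is on the way up at the first time, so t = 0.3768 s.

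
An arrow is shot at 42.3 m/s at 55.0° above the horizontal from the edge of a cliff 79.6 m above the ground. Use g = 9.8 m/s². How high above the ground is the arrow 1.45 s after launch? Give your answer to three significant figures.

120 m

v_y0 = 42.3 sin 55.0° = 34.65 m/s.
y(t) = 79.6 + v_y0 t − ½ g t² = 79.6 + 34.65×1.45 − ½×9.8×1.45² = 120 m.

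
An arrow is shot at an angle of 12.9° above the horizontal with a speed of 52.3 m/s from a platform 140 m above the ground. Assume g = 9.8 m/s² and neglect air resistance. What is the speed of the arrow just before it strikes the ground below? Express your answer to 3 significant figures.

v_x = 52.3 cos 12.9° = 50.98 m/s is unchanged throughout.
For the vertical component, v_y² = v_y0² + 2 g h = (11.68)² + 2×9.8×140 = 2880, so |v_y| = 53.67 m/s.
Impact speed = √(v_x² + v_y²) = √(2599 + 2880) = 74.0 m/s.

74.0 m/s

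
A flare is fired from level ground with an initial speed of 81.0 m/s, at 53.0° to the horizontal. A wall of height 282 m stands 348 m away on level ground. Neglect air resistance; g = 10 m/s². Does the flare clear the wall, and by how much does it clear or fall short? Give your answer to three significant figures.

No — it falls 75.0 m short of clearing the wall.

v_x = 81.0 cos 53.0° = 48.75 m/s; v_y0 = 81.0 sin 53.0° = 64.69 m/s.
Time to reach the wall: t = 348 / 48.75 = 7.138 s.
Height at that point: y = 64.69×7.138 − 5.000×7.138² = 207.0 m.
That is 282 − 207.0 = 75.0 m below the top of the wall, so the flare does not clear it.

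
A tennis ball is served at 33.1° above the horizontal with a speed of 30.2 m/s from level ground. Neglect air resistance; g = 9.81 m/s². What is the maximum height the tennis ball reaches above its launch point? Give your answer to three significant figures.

13.9 m

Vertical component of launch velocity: v_y = 30.2 sin 33.1° = 16.49 m/s.
At the highest point the vertical velocity is zero, so v_y² = 2 g h_max.
h_max = (16.49)² / (2 × 9.81) = 271.9 / 19.62 = 13.9 m.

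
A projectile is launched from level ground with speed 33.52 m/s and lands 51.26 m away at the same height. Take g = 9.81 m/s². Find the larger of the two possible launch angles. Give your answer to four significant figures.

76.71°

Level-ground range: R = v₀² sin(2θ)/g ⇒ sin 2θ = R g / v₀² = 51.26×9.81/33.52² = 0.4475.
2θ = arcsin(0.4475) = 26.583° or 180° − 26.583° = 153.417°.
So θ = 13.29° or θ = 76.71°.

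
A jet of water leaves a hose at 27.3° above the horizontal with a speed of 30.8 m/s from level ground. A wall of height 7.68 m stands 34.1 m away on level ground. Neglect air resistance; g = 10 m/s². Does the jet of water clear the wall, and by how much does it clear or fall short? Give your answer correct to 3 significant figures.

Yes — it clears the wall by 2.16 m.

v_x = 30.8 cos 27.3° = 27.37 m/s; v_y0 = 30.8 sin 27.3° = 14.13 m/s.
Time to reach the wall: t = 34.1 / 27.37 = 1.246 s.
Height at that point: y = 14.13×1.246 − 5.000×1.246² = 9.843 m.
That is 9.843 − 7.68 = 2.16 m above the top of the wall, so the jet of water clears it.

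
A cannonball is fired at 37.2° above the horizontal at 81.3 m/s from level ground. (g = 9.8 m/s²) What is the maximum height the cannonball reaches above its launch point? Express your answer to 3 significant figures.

123 m

Vertical component of launch velocity: v_y = 81.3 sin 37.2° = 49.15 m/s.
At the highest point the vertical velocity is zero, so v_y² = 2 g h_max.
h_max = (49.15)² / (2 × 9.8) = 2416 / 19.60 = 123 m.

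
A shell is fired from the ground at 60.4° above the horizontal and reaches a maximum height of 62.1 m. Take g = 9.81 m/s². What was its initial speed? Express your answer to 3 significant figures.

40.1 m/s

At maximum height v_y = 0, so (v₀ sin θ)² = 2 g H.
v₀ sin 60.4° = √(2 × 9.81 × 62.1) = 34.91 m/s.
v₀ = 34.91 / sin 60.4° = 34.91 / 0.8695 = 40.1 m/s.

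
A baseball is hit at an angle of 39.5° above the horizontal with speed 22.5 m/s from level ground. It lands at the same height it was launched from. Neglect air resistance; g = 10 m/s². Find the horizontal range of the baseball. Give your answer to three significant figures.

49.7 m

Components: v_x = 22.5 cos 39.5° = 17.36 m/s, v_y = 22.5 sin 39.5° = 14.31 m/s.
Time of flight (same landing height): t = 2 v_y / g = 2 × 14.31 / 10 = 2.862 s.
Range: R = v_x · t = 17.36 × 2.862 = 49.7 m.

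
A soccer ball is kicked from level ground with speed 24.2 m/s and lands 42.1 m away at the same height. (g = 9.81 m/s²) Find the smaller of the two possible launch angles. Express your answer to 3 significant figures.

22.4°

Level-ground range: R = v₀² sin(2θ)/g ⇒ sin 2θ = R g / v₀² = 42.1×9.81/24.2² = 0.7052.
2θ = arcsin(0.7052) = 44.85° or 180° − 44.85° = 135.15°.
So θ = 22.4° or θ = 67.6°.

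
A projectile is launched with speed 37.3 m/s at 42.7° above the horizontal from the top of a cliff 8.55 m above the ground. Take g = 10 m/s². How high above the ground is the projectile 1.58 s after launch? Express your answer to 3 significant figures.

v_y0 = 37.3 sin 42.7° = 25.30 m/s.
y(t) = 8.55 + v_y0 t − ½ g t² = 8.55 + 25.30×1.58 − ½×10×1.58² = 36.0 m.

36.0 m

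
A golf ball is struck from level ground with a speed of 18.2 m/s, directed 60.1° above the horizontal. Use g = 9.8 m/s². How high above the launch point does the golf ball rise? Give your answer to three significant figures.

12.7 m

Vertical component of launch velocity: v_y = 18.2 sin 60.1° = 15.78 m/s.
At the highest point the vertical velocity is zero, so v_y² = 2 g h_max.
h_max = (15.78)² / (2 × 9.8) = 249.0 / 19.60 = 12.7 m.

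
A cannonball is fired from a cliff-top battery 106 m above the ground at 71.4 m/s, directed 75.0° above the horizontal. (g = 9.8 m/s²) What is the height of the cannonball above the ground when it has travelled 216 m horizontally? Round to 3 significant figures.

243 m

v_x = 71.4 cos 75.0° = 18.48 m/s, v_y0 = 71.4 sin 75.0° = 68.97 m/s.
Time to reach x = 216 m: t = x / v_x = 216 / 18.48 = 11.69 s.
y = 106 + v_y0 t − ½ g t² = 106 + 68.97×11.69 − 4.900×11.69² = 243 m.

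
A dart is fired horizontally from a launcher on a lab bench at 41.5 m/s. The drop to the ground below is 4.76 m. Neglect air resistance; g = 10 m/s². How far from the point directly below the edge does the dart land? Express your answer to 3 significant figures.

40.5 m

Initial vertical velocity is zero, so the fall time comes from h = ½ g t²: t = √(2 × 4.76 / 10) = 0.9757 s.
Horizontal motion is uniform at 41.5 m/s, so x = 41.5 × 0.9757 = 40.5 m.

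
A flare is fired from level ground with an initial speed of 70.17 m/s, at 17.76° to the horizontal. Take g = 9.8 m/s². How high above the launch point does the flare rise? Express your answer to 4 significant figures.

Vertical component of launch velocity: v_y = 70.17 sin 17.76° = 21.404 m/s.
At the highest point the vertical velocity is zero, so v_y² = 2 g h_max.
h_max = (21.404)² / (2 × 9.8) = 458.13 / 19.60 = 23.37 m.

23.37 m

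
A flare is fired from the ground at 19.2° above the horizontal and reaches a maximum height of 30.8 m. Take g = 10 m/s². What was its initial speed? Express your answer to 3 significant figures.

At maximum height v_y = 0, so (v₀ sin θ)² = 2 g H.
v₀ sin 19.2° = √(2 × 10 × 30.8) = 24.82 m/s.
v₀ = 24.82 / sin 19.2° = 24.82 / 0.3289 = 75.5 m/s.

75.5 m/s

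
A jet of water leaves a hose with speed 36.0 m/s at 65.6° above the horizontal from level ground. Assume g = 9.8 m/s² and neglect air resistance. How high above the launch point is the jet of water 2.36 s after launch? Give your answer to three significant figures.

v_y0 = 36.0 sin 65.6° = 32.78 m/s.
y(t) = v_y0 t − ½ g t² = 32.78×2.36 − 4.900×2.36² = 50.1 m.

50.1 m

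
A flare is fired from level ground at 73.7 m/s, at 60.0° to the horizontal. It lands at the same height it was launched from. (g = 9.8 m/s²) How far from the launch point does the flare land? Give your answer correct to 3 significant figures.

For level ground, R = v₀² sin(2θ) / g.
sin(2 × 60.0°) = sin 120.0° = 0.8660.
R = (73.7)² × 0.8660 / 9.8 = 480 m.

480 m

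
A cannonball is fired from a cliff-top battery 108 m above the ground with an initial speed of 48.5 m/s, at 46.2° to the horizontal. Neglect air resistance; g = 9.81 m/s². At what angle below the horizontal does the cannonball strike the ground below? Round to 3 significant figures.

59.9°

v_x = 48.5 cos 46.2° = 33.57 m/s.
At impact |v_y| = √(v_y0² + 2 g h) = √(35.01² + 2×9.81×108) = 57.83 m/s.
Angle below horizontal = arctan(|v_y| / v_x) = arctan(57.83 / 33.57) = 59.9°.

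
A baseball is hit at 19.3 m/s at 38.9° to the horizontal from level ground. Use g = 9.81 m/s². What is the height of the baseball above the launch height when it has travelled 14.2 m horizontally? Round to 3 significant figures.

7.07 m

v_x = 19.3 cos 38.9° = 15.02 m/s, v_y0 = 19.3 sin 38.9° = 12.12 m/s.
Time to reach x = 14.2 m: t = x / v_x = 14.2 / 15.02 = 0.9454 s.
y = v_y0 t − ½ g t² = 12.12×0.9454 − 4.905×0.9454² = 7.07 m.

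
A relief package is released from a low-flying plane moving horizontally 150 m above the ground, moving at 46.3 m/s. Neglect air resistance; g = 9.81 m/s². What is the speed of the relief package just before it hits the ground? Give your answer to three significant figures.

71.3 m/s

Fall time: t = √(2 × 150 / 9.81) = 5.530 s.
At impact: v_x = 46.3 m/s (unchanged), v_y = g t = 9.81 × 5.530 = 54.25 m/s.
Speed = √(v_x² + v_y²) = √(2144 + 2943) = 71.3 m/s.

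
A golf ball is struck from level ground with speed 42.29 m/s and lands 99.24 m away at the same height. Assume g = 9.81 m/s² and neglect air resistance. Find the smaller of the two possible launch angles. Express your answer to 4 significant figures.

16.49°

Level-ground range: R = v₀² sin(2θ)/g ⇒ sin 2θ = R g / v₀² = 99.24×9.81/42.29² = 0.5444.
2θ = arcsin(0.5444) = 32.984° or 180° − 32.984° = 147.016°.
So θ = 16.49° or θ = 73.51°.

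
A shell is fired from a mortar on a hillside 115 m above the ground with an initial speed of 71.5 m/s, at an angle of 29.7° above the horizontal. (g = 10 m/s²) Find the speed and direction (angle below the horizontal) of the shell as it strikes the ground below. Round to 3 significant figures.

86.1 m/s at 43.8° below the horizontal

v_x = 71.5 cos 29.7° = 62.11 m/s (constant).
|v_y| at impact = √((35.43)² + 2×10×115) = 59.63 m/s.
Speed = √(62.11² + 59.63²) = 86.1 m/s; angle = arctan(59.63/62.11) = 43.8° below horizontal.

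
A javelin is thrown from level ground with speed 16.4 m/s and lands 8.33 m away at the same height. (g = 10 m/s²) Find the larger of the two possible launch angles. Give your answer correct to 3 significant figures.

81.0°

Level-ground range: R = v₀² sin(2θ)/g ⇒ sin 2θ = R g / v₀² = 8.33×10/16.4² = 0.3097.
2θ = arcsin(0.3097) = 18.04° or 180° − 18.04° = 161.96°.
So θ = 9.02° or θ = 81.0°.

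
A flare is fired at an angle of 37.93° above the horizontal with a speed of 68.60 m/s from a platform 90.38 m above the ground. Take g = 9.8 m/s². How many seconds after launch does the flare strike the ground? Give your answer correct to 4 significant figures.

10.38 s

Vertical component: v_y = 68.60 sin 37.93° = 42.168 m/s.
Taking up as positive with launch at y = 90.38 m, landing at y = 0: 0 = 90.38 + 42.168 t − ½(9.8) t².
Solving 4.900 t² − 42.168 t − 90.38 = 0 gives t = [42.168 + √(42.168² + 4·4.900·90.38)] / 9.800 = 10.38 s.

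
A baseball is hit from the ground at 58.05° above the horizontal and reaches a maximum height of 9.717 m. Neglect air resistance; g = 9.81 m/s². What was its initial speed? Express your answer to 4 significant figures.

16.27 m/s

At maximum height v_y = 0, so (v₀ sin θ)² = 2 g H.
v₀ sin 58.05° = √(2 × 9.81 × 9.717) = 13.808 m/s.
v₀ = 13.808 / sin 58.05° = 13.808 / 0.8485 = 16.27 m/s.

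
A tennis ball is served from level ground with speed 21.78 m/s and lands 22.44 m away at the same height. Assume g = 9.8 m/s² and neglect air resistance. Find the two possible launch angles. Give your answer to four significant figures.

13.81° and 76.19°

Level-ground range: R = v₀² sin(2θ)/g ⇒ sin 2θ = R g / v₀² = 22.44×9.8/21.78² = 0.4636.
2θ = arcsin(0.4636) = 27.620° or 180° − 27.620° = 152.380°.
So θ = 13.81° or θ = 76.19°.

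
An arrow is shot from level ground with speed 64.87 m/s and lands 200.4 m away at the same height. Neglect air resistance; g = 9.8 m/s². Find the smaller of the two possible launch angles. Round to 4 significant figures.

Level-ground range: R = v₀² sin(2θ)/g ⇒ sin 2θ = R g / v₀² = 200.4×9.8/64.87² = 0.4667.
2θ = arcsin(0.4667) = 27.820° or 180° − 27.820° = 152.180°.
So θ = 13.91° or θ = 76.09°.

13.91°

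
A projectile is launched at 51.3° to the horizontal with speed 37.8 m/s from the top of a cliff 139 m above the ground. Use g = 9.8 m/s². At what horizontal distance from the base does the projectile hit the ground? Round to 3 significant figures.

216 m

Components: v_x = 37.8 cos 51.3° = 23.63 m/s, v_y = 37.8 sin 51.3° = 29.50 m/s.
Vertical: 0 = 139 + 29.50 t − ½(9.8) t² ⇒ 4.900 t² − 29.50 t − 139 = 0.
t = [29.50 + √(870.2 + 2724)] / 9.800 = 9.128 s.
Horizontal: R = v_x · t = 23.63 × 9.128 = 216 m.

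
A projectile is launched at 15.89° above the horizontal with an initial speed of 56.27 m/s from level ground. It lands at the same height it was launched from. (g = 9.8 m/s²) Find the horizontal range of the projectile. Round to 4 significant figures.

170.2 m

Components: v_x = 56.27 cos 15.89° = 54.120 m/s, v_y = 56.27 sin 15.89° = 15.406 m/s.
Time of flight (same landing height): t = 2 v_y / g = 2 × 15.406 / 9.8 = 3.1441 s.
Range: R = v_x · t = 54.120 × 3.1441 = 170.2 m.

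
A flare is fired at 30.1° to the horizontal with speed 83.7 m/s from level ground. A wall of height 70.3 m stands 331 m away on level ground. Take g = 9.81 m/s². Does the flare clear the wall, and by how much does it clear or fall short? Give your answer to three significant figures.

Yes — it clears the wall by 19.1 m.

v_x = 83.7 cos 30.1° = 72.41 m/s; v_y0 = 83.7 sin 30.1° = 41.98 m/s.
Time to reach the wall: t = 331 / 72.41 = 4.571 s.
Height at that point: y = 41.98×4.571 − 4.905×4.571² = 89.41 m.
That is 89.41 − 70.3 = 19.1 m above the top of the wall, so the flare clears it.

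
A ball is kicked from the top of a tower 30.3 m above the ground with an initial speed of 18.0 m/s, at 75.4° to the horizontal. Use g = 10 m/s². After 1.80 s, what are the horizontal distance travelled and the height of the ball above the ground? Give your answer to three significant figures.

v_x = 18.0 cos 75.4° = 4.537 m/s; v_y0 = 18.0 sin 75.4° = 17.42 m/s.
x = v_x t = 4.537 × 1.80 = 8.17 m.
y = 30.3 + v_y0 t − ½ g t² = 45.5 m.

x = 8.17 m, y = 45.5 m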